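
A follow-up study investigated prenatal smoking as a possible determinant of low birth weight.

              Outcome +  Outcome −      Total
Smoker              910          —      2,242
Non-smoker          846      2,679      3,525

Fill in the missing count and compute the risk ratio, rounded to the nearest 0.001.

The missing cell is in the exposed row: 2242 − 910 = 1332.
So a = 910, b = 1332, c = 846, d = 2679.
RR = [a/(a+b)] / [c/(c+d)] = (910/2242) / (846/3525) = 0.40589/0.24000 = 1.69120

1.691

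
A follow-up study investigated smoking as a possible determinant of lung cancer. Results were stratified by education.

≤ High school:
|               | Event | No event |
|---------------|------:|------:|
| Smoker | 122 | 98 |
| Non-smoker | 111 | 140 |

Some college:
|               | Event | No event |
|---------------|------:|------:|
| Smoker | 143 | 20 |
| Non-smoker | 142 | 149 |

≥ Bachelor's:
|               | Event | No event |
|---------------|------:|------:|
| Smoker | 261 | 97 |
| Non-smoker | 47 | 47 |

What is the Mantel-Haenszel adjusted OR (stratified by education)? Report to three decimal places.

2.798

OR_MH = Σ(aᵢdᵢ/nᵢ) / Σ(bᵢcᵢ/nᵢ), where nᵢ is the stratum total.
Stratum 1 (≤ High school): n = 471; a·d/n = 122·140/471 = 36.2633; b·c/n = 98·111/471 = 23.0955
Stratum 2 (Some college): n = 454; a·d/n = 143·149/454 = 46.9317; b·c/n = 20·142/454 = 6.2555
Stratum 3 (≥ Bachelor's): n = 452; a·d/n = 261·47/452 = 27.1394; b·c/n = 97·47/452 = 10.0863
OR_MH = (36.2633 + 46.9317 + 27.1394) / (23.0955 + 6.2555 + 10.0863) = 110.3344 / 39.4373 = 2.79771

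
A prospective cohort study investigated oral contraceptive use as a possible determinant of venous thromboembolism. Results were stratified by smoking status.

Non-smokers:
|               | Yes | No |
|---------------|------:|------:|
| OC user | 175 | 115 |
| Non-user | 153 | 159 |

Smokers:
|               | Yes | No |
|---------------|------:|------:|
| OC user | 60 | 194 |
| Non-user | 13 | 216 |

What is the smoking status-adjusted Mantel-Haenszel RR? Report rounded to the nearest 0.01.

RR_MH = Σ(aᵢ·n₀ᵢ/nᵢ) / Σ(cᵢ·n₁ᵢ/nᵢ), with n₁ᵢ = aᵢ+bᵢ (exposed), n₀ᵢ = cᵢ+dᵢ (unexposed), nᵢ = n₁ᵢ+n₀ᵢ.
Stratum 1 (Non-smokers): n₁ = 290, n₀ = 312, n = 602; a·n₀/n = 175·312/602 = 90.6977; c·n₁/n = 153·290/602 = 73.7043
Stratum 2 (Smokers): n₁ = 254, n₀ = 229, n = 483; a·n₀/n = 60·229/483 = 28.4472; c·n₁/n = 13·254/483 = 6.8364
RR_MH = (90.6977 + 28.4472) / (73.7043 + 6.8364) = 119.1449 / 80.5408 = 1.47931

1.48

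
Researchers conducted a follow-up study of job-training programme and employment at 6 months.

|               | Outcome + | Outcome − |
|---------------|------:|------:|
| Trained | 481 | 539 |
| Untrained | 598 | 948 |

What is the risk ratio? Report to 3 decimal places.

Cells: a = 481, b = 539, c = 598, d = 948.
Risk in exposed = 481/1020 = 0.47157; risk in unexposed = 598/1546 = 0.38680.
RR = 0.47157 / 0.38680 = 1.21914
The risk among the exposed is 1.22 times that among the unexposed.

1.219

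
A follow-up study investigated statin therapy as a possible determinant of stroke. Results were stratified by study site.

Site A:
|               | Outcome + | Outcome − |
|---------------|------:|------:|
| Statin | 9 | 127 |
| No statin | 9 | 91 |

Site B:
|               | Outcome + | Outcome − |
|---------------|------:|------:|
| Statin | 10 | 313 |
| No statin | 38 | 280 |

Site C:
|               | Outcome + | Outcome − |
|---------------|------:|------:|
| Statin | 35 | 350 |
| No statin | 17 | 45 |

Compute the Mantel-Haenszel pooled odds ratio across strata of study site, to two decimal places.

OR_MH = Σ(aᵢdᵢ/nᵢ) / Σ(bᵢcᵢ/nᵢ), where nᵢ is the stratum total.
Stratum 1 (Site A): n = 236; a·d/n = 9·91/236 = 3.4703; b·c/n = 127·9/236 = 4.8432
Stratum 2 (Site B): n = 641; a·d/n = 10·280/641 = 4.3682; b·c/n = 313·38/641 = 18.5554
Stratum 3 (Site C): n = 447; a·d/n = 35·45/447 = 3.5235; b·c/n = 350·17/447 = 13.3110
OR_MH = (3.4703 + 4.3682 + 3.5235) / (4.8432 + 18.5554 + 13.3110) = 11.3620 / 36.7096 = 0.30951

0.31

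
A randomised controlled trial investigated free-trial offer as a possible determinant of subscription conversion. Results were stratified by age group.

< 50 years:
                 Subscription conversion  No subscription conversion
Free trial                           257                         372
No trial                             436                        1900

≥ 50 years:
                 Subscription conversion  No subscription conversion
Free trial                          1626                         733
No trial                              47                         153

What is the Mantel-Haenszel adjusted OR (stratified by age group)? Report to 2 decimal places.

OR_MH = Σ(aᵢdᵢ/nᵢ) / Σ(bᵢcᵢ/nᵢ), where nᵢ is the stratum total.
Stratum 1 (< 50 years): n = 2965; a·d/n = 257·1900/2965 = 164.6880; b·c/n = 372·436/2965 = 54.7022
Stratum 2 (≥ 50 years): n = 2559; a·d/n = 1626·153/2559 = 97.2169; b·c/n = 733·47/2559 = 13.4627
OR_MH = (164.6880 + 97.2169) / (54.7022 + 13.4627) = 261.9049 / 68.1649 = 3.84223

3.84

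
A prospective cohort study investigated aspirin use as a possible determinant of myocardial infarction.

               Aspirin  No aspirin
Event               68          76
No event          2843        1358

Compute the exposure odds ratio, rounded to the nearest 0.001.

Reading the table with exposure as columns: a = 68 (Aspirin, case), b = 2843 (Aspirin, non-case), c = 76 (No aspirin, case), d = 1358.
OR = (a·d)/(b·c) = (68 × 1358) / (2843 × 76) = 92344 / 216068 = 0.42738
Exposure is associated with lower odds of myocardial infarction (OR = 0.43 < 1).

0.427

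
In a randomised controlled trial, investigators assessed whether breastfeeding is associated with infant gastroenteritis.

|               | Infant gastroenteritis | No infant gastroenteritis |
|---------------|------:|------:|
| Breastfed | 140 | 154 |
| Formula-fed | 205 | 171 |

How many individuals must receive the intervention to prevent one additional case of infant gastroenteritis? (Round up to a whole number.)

15

Risk in treated group = 140/294 = 0.47619; risk in control = 205/376 = 0.54521.
Absolute risk reduction = 0.54521 − 0.47619 = 0.06902
NNT = 1 / ARR = 1 / 0.06902 = 14.488 → round up → 15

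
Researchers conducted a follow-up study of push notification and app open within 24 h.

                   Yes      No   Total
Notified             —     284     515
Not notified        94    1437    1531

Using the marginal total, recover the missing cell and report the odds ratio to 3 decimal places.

The missing cell is in the exposed row: 515 − 284 = 231.
So a = 231, b = 284, c = 94, d = 1437.
OR = (a·d)/(b·c) = (231 × 1437) / (284 × 94) = 331947 / 26696 = 12.43433

12.434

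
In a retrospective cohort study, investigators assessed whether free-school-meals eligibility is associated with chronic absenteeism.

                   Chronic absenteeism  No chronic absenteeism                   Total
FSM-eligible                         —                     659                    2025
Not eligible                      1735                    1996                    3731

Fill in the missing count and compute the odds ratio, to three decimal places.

2.385

The missing cell is in the exposed row: 2025 − 659 = 1366.
So a = 1366, b = 659, c = 1735, d = 1996.
OR = (a·d)/(b·c) = (1366 × 1996) / (659 × 1735) = 2726536 / 1143365 = 2.38466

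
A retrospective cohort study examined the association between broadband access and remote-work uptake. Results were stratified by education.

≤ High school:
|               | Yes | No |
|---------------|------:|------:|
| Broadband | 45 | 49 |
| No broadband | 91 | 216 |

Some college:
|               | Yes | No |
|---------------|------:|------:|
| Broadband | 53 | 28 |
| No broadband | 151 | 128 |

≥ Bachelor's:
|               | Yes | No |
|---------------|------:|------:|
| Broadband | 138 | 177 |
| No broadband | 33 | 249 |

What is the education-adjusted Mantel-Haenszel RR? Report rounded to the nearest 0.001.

1.935

RR_MH = Σ(aᵢ·n₀ᵢ/nᵢ) / Σ(cᵢ·n₁ᵢ/nᵢ), with n₁ᵢ = aᵢ+bᵢ (exposed), n₀ᵢ = cᵢ+dᵢ (unexposed), nᵢ = n₁ᵢ+n₀ᵢ.
Stratum 1 (≤ High school): n₁ = 94, n₀ = 307, n = 401; a·n₀/n = 45·307/401 = 34.4514; c·n₁/n = 91·94/401 = 21.3317
Stratum 2 (Some college): n₁ = 81, n₀ = 279, n = 360; a·n₀/n = 53·279/360 = 41.0750; c·n₁/n = 151·81/360 = 33.9750
Stratum 3 (≥ Bachelor's): n₁ = 315, n₀ = 282, n = 597; a·n₀/n = 138·282/597 = 65.1859; c·n₁/n = 33·315/597 = 17.4121
RR_MH = (34.4514 + 41.0750 + 65.1859) / (21.3317 + 33.9750 + 17.4121) = 140.7123 / 72.7187 = 1.93502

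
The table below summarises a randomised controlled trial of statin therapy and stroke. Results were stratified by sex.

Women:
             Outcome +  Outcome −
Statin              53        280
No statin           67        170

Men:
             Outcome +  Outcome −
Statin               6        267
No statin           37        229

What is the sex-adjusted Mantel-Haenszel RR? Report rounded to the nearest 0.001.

RR_MH = Σ(aᵢ·n₀ᵢ/nᵢ) / Σ(cᵢ·n₁ᵢ/nᵢ), with n₁ᵢ = aᵢ+bᵢ (exposed), n₀ᵢ = cᵢ+dᵢ (unexposed), nᵢ = n₁ᵢ+n₀ᵢ.
Stratum 1 (Women): n₁ = 333, n₀ = 237, n = 570; a·n₀/n = 53·237/570 = 22.0368; c·n₁/n = 67·333/570 = 39.1421
Stratum 2 (Men): n₁ = 273, n₀ = 266, n = 539; a·n₀/n = 6·266/539 = 2.9610; c·n₁/n = 37·273/539 = 18.7403
RR_MH = (22.0368 + 2.9610) / (39.1421 + 18.7403) = 24.9979 / 57.8824 = 0.43187

0.432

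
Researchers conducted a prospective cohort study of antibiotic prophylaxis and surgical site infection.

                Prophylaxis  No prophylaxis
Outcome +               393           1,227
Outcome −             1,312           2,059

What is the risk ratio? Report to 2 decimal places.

0.62

Reading the table with exposure as columns: a = 393 (Prophylaxis, case), b = 1312 (Prophylaxis, non-case), c = 1227 (No prophylaxis, case), d = 2059.
Risk in exposed = 393/1705 = 0.23050; risk in unexposed = 1227/3286 = 0.37340.
RR = 0.23050 / 0.37340 = 0.61729
The risk is 38% lower among the exposed than among the unexposed.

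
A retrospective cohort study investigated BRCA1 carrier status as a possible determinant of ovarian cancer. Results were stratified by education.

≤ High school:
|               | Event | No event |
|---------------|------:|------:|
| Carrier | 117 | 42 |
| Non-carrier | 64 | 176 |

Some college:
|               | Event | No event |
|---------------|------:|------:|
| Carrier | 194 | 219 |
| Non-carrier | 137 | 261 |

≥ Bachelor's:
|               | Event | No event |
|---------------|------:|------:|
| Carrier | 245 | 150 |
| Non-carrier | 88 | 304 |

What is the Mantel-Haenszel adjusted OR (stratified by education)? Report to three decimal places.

3.449

OR_MH = Σ(aᵢdᵢ/nᵢ) / Σ(bᵢcᵢ/nᵢ), where nᵢ is the stratum total.
Stratum 1 (≤ High school): n = 399; a·d/n = 117·176/399 = 51.6090; b·c/n = 42·64/399 = 6.7368
Stratum 2 (Some college): n = 811; a·d/n = 194·261/811 = 62.4340; b·c/n = 219·137/811 = 36.9951
Stratum 3 (≥ Bachelor's): n = 787; a·d/n = 245·304/787 = 94.6379; b·c/n = 150·88/787 = 16.7726
OR_MH = (51.6090 + 62.4340 + 94.6379) / (6.7368 + 36.9951 + 16.7726) = 208.6809 / 60.5045 = 3.44902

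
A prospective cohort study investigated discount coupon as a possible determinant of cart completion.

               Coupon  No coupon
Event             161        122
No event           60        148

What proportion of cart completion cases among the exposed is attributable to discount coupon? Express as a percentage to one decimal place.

Reading the table with exposure as columns: a = 161 (Coupon, case), b = 60 (Coupon, non-case), c = 122 (No coupon, case), d = 148.
Risk in exposed = 161/221 = 0.72851; risk in unexposed = 122/270 = 0.45185.
RR = 0.72851/0.45185 = 1.61227
AR% = (RR − 1)/RR × 100 = (1.61227 − 1)/1.61227 × 100 = 37.9756%

38.0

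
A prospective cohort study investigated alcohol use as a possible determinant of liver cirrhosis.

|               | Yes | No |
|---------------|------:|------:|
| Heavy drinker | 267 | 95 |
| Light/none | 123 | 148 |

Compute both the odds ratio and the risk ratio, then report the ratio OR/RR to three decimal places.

Cells: a = 267, b = 95, c = 123, d = 148.
OR = (267·148)/(95·123) = 39516/11685 = 3.38177
Risk in exposed = 267/362 = 0.73757; risk in unexposed = 123/271 = 0.45387; RR = 1.62505
OR/RR = 3.38177 / 1.62505 = 2.08103
The outcome is not rare, so the OR lies further from 1 than the RR.

2.081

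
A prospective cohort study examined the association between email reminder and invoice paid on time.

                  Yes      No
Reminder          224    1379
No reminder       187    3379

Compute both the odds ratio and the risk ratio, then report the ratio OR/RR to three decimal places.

1.101

Cells: a = 224, b = 1379, c = 187, d = 3379.
OR = (224·3379)/(1379·187) = 756896/257873 = 2.93515
Risk in exposed = 224/1603 = 0.13974; risk in unexposed = 187/3566 = 0.05244; RR = 2.66474
OR/RR = 2.93515 / 2.66474 = 1.10148
The outcome is not rare, so the OR lies further from 1 than the RR.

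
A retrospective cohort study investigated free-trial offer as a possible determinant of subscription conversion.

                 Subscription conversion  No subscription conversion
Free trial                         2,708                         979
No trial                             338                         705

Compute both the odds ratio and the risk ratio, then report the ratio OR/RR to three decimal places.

Cells: a = 2708, b = 979, c = 338, d = 705.
OR = (2708·705)/(979·338) = 1909140/330902 = 5.76950
Risk in exposed = 2708/3687 = 0.73447; risk in unexposed = 338/1043 = 0.32407; RR = 2.26643
OR/RR = 5.76950 / 2.26643 = 2.54563
The outcome is not rare, so the OR lies further from 1 than the RR.

2.546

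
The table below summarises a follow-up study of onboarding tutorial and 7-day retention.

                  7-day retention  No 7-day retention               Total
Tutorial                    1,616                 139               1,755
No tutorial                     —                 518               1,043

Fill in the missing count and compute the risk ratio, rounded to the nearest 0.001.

1.829

The missing cell is in the unexposed row: 1043 − 518 = 525.
So a = 1616, b = 139, c = 525, d = 518.
RR = [a/(a+b)] / [c/(c+d)] = (1616/1755) / (525/1043) = 0.92080/0.50336 = 1.82932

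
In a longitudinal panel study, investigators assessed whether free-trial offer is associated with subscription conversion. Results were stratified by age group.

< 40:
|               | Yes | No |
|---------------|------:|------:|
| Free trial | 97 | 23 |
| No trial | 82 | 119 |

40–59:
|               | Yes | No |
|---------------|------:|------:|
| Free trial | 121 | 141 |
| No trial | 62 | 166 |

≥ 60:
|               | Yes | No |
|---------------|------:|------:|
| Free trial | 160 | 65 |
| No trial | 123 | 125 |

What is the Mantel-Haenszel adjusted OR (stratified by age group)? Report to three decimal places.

2.935

OR_MH = Σ(aᵢdᵢ/nᵢ) / Σ(bᵢcᵢ/nᵢ), where nᵢ is the stratum total.
Stratum 1 (< 40): n = 321; a·d/n = 97·119/321 = 35.9595; b·c/n = 23·82/321 = 5.8754
Stratum 2 (40–59): n = 490; a·d/n = 121·166/490 = 40.9918; b·c/n = 141·62/490 = 17.8408
Stratum 3 (≥ 60): n = 473; a·d/n = 160·125/473 = 42.2833; b·c/n = 65·123/473 = 16.9027
OR_MH = (35.9595 + 40.9918 + 42.2833) / (5.8754 + 17.8408 + 16.9027) = 119.2346 / 40.6190 = 2.93544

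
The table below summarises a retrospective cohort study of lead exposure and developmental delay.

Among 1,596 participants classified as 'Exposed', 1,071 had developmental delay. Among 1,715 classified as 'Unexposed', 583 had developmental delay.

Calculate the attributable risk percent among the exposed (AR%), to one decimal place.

From the description: a = 1071, b = 525, c = 583, d = 1132.
Risk in exposed = 1071/1596 = 0.67105; risk in unexposed = 583/1715 = 0.33994.
RR = 0.67105/0.33994 = 1.97402
AR% = (RR − 1)/RR × 100 = (1.97402 − 1)/1.97402 × 100 = 49.3420%

49.3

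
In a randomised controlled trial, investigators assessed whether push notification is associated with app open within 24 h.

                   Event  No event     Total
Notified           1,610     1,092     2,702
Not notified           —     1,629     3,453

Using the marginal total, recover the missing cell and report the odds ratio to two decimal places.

1.32

The missing cell is in the unexposed row: 3453 − 1629 = 1824.
So a = 1610, b = 1092, c = 1824, d = 1629.
OR = (a·d)/(b·c) = (1610 × 1629) / (1092 × 1824) = 2622690 / 1991808 = 1.31674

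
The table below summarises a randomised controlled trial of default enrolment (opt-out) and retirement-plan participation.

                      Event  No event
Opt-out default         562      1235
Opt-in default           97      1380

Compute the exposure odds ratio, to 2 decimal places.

6.47

Cells: a = 562, b = 1235, c = 97, d = 1380.
OR = (a·d)/(b·c) = (562 × 1380) / (1235 × 97) = 775560 / 119795 = 6.47406
The odds of retirement-plan participation are about 6.47 times as high in the opt-out default group.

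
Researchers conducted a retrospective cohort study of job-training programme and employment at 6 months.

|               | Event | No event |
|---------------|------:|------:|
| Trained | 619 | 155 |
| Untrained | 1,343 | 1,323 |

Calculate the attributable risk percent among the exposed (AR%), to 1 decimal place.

37.0

Cells: a = 619, b = 155, c = 1343, d = 1323.
Risk in exposed = 619/774 = 0.79974; risk in unexposed = 1343/2666 = 0.50375.
RR = 0.79974/0.50375 = 1.58757
AR% = (RR − 1)/RR × 100 = (1.58757 − 1)/1.58757 × 100 = 37.0108%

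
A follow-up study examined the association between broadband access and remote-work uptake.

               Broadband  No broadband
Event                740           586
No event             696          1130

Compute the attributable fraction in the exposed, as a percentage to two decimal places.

33.73

Reading the table with exposure as columns: a = 740 (Broadband, case), b = 696 (Broadband, non-case), c = 586 (No broadband, case), d = 1130.
Risk in exposed = 740/1436 = 0.51532; risk in unexposed = 586/1716 = 0.34149.
RR = 0.51532/0.34149 = 1.50903
AR% = (RR − 1)/RR × 100 = (1.50903 − 1)/1.50903 × 100 = 33.7321%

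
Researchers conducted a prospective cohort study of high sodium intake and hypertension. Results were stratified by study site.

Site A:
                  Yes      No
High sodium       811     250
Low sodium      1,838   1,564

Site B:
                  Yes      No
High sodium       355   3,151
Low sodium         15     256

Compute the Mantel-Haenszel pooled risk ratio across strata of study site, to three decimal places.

1.428

RR_MH = Σ(aᵢ·n₀ᵢ/nᵢ) / Σ(cᵢ·n₁ᵢ/nᵢ), with n₁ᵢ = aᵢ+bᵢ (exposed), n₀ᵢ = cᵢ+dᵢ (unexposed), nᵢ = n₁ᵢ+n₀ᵢ.
Stratum 1 (Site A): n₁ = 1061, n₀ = 3402, n = 4463; a·n₀/n = 811·3402/4463 = 618.1990; c·n₁/n = 1838·1061/4463 = 436.9523
Stratum 2 (Site B): n₁ = 3506, n₀ = 271, n = 3777; a·n₀/n = 355·271/3777 = 25.4713; c·n₁/n = 15·3506/3777 = 13.9237
RR_MH = (618.1990 + 25.4713) / (436.9523 + 13.9237) = 643.6702 / 450.8760 = 1.42760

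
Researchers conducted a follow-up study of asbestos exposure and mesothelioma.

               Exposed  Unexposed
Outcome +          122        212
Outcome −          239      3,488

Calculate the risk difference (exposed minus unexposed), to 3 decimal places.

0.281

Reading the table with exposure as columns: a = 122 (Exposed, case), b = 239 (Exposed, non-case), c = 212 (Unexposed, case), d = 3488.
Risk in exposed = 122/361 = 0.337950; risk in unexposed = 212/3700 = 0.057297.
Risk difference = 0.337950 − 0.057297 = 0.280653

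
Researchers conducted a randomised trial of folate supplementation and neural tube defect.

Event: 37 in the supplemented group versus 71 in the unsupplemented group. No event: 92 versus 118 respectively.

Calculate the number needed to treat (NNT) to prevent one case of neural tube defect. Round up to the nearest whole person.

12

Risk in treated group = 37/129 = 0.28682; risk in control = 71/189 = 0.37566.
Absolute risk reduction = 0.37566 − 0.28682 = 0.08884
NNT = 1 / ARR = 1 / 0.08884 = 11.256 → round up → 12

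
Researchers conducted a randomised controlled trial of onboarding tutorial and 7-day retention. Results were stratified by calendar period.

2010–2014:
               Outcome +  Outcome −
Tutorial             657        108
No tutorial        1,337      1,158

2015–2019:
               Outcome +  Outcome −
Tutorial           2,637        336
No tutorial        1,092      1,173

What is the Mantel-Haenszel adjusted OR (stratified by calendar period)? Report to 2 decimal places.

OR_MH = Σ(aᵢdᵢ/nᵢ) / Σ(bᵢcᵢ/nᵢ), where nᵢ is the stratum total.
Stratum 1 (2010–2014): n = 3260; a·d/n = 657·1158/3260 = 233.3761; b·c/n = 108·1337/3260 = 44.2933
Stratum 2 (2015–2019): n = 5238; a·d/n = 2637·1173/5238 = 590.5309; b·c/n = 336·1092/5238 = 70.0481
OR_MH = (233.3761 + 590.5309) / (44.2933 + 70.0481) = 823.9070 / 114.3414 = 7.20568

7.21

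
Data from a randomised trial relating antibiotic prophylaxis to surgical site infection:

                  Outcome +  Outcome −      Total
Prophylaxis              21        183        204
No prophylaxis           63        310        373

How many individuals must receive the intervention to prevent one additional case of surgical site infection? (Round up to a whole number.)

16

Risk in treated group = 21/204 = 0.10294; risk in control = 63/373 = 0.16890.
Absolute risk reduction = 0.16890 − 0.10294 = 0.06596
NNT = 1 / ARR = 1 / 0.06596 = 15.161 → round up → 16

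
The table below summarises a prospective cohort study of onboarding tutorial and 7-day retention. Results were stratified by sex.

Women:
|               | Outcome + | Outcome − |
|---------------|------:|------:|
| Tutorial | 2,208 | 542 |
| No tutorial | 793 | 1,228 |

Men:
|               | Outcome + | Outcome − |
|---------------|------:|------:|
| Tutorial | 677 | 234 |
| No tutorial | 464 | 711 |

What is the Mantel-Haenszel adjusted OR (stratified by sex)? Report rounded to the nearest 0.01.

5.62

OR_MH = Σ(aᵢdᵢ/nᵢ) / Σ(bᵢcᵢ/nᵢ), where nᵢ is the stratum total.
Stratum 1 (Women): n = 4771; a·d/n = 2208·1228/4771 = 568.3136; b·c/n = 542·793/4771 = 90.0872
Stratum 2 (Men): n = 2086; a·d/n = 677·711/2086 = 230.7512; b·c/n = 234·464/2086 = 52.0499
OR_MH = (568.3136 + 230.7512) / (90.0872 + 52.0499) = 799.0648 / 142.1370 = 5.62179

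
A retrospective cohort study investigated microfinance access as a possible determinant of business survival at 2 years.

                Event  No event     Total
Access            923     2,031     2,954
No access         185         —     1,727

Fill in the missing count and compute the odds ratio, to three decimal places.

The missing cell is in the unexposed row: 1727 − 185 = 1542.
So a = 923, b = 2031, c = 185, d = 1542.
OR = (a·d)/(b·c) = (923 × 1542) / (2031 × 185) = 1423266 / 375735 = 3.78795

3.788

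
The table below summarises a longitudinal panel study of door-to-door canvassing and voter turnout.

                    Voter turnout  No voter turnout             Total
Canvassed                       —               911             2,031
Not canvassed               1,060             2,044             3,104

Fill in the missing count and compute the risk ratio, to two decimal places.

1.61

The missing cell is in the exposed row: 2031 − 911 = 1120.
So a = 1120, b = 911, c = 1060, d = 2044.
RR = [a/(a+b)] / [c/(c+d)] = (1120/2031) / (1060/3104) = 0.55145/0.34149 = 1.61482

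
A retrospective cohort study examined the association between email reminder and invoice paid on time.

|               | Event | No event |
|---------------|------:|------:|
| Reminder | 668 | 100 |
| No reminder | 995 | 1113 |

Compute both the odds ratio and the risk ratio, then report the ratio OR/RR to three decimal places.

Cells: a = 668, b = 100, c = 995, d = 1113.
OR = (668·1113)/(100·995) = 743484/99500 = 7.47220
Risk in exposed = 668/768 = 0.86979; risk in unexposed = 995/2108 = 0.47201; RR = 1.84273
OR/RR = 7.47220 / 1.84273 = 4.05495
The outcome is not rare, so the OR lies further from 1 than the RR.

4.055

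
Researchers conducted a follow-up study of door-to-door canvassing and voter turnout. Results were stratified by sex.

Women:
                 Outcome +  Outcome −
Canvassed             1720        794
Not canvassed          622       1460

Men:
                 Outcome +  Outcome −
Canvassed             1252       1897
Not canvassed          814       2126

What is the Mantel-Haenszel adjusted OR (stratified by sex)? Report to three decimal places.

OR_MH = Σ(aᵢdᵢ/nᵢ) / Σ(bᵢcᵢ/nᵢ), where nᵢ is the stratum total.
Stratum 1 (Women): n = 4596; a·d/n = 1720·1460/4596 = 546.3882; b·c/n = 794·622/4596 = 107.4560
Stratum 2 (Men): n = 6089; a·d/n = 1252·2126/6089 = 437.1411; b·c/n = 1897·814/6089 = 253.5980
OR_MH = (546.3882 + 437.1411) / (107.4560 + 253.5980) = 983.5292 / 361.0540 = 2.72405

2.724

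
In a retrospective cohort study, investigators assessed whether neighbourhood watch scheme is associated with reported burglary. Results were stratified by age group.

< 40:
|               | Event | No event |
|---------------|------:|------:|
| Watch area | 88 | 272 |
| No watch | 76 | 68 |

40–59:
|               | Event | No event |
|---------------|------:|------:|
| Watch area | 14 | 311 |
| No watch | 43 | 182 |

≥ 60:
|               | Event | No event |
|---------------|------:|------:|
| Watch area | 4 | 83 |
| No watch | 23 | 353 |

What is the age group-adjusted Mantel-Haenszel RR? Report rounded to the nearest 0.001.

0.406

RR_MH = Σ(aᵢ·n₀ᵢ/nᵢ) / Σ(cᵢ·n₁ᵢ/nᵢ), with n₁ᵢ = aᵢ+bᵢ (exposed), n₀ᵢ = cᵢ+dᵢ (unexposed), nᵢ = n₁ᵢ+n₀ᵢ.
Stratum 1 (< 40): n₁ = 360, n₀ = 144, n = 504; a·n₀/n = 88·144/504 = 25.1429; c·n₁/n = 76·360/504 = 54.2857
Stratum 2 (40–59): n₁ = 325, n₀ = 225, n = 550; a·n₀/n = 14·225/550 = 5.7273; c·n₁/n = 43·325/550 = 25.4091
Stratum 3 (≥ 60): n₁ = 87, n₀ = 376, n = 463; a·n₀/n = 4·376/463 = 3.2484; c·n₁/n = 23·87/463 = 4.3218
RR_MH = (25.1429 + 5.7273 + 3.2484) / (54.2857 + 25.4091 + 4.3218) = 34.1185 / 84.0166 = 0.40609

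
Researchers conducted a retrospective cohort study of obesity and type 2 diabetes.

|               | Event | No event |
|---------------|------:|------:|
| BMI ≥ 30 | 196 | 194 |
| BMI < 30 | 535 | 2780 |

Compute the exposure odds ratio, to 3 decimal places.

5.250

Cells: a = 196, b = 194, c = 535, d = 2780.
OR = (a·d)/(b·c) = (196 × 2780) / (194 × 535) = 544880 / 103790 = 5.24983
The odds of type 2 diabetes are about 5.25 times as high in the bmi ≥ 30 group.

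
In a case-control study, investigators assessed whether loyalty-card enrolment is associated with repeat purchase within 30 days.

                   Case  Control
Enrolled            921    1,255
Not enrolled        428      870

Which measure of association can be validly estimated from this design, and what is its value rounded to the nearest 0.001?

1.492

Cells: a = 921, b = 1255, c = 428, d = 870.
This is a case-control study: participants were sampled on outcome status, so risks in the source population cannot be estimated directly — relative risk is not valid here. The odds ratio is the appropriate measure.
OR = (a·d)/(b·c) = (921 × 870) / (1255 × 428) = 801270 / 537140 = 1.49173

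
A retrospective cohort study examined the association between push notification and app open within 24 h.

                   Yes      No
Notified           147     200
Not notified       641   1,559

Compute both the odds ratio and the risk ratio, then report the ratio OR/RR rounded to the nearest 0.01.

1.23

Cells: a = 147, b = 200, c = 641, d = 1559.
OR = (147·1559)/(200·641) = 229173/128200 = 1.78762
Risk in exposed = 147/347 = 0.42363; risk in unexposed = 641/2200 = 0.29136; RR = 1.45396
OR/RR = 1.78762 / 1.45396 = 1.22948
The outcome is not rare, so the OR lies further from 1 than the RR.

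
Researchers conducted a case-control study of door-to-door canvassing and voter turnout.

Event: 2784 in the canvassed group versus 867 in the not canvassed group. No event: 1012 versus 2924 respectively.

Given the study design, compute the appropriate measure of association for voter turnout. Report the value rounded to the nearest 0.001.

9.278

From the description: a = 2784, b = 1012, c = 867, d = 2924.
This is a case-control study: participants were sampled on outcome status, so risks in the source population cannot be estimated directly — relative risk is not valid here. The odds ratio is the appropriate measure.
OR = (a·d)/(b·c) = (2784 × 2924) / (1012 × 867) = 8140416 / 877404 = 9.27784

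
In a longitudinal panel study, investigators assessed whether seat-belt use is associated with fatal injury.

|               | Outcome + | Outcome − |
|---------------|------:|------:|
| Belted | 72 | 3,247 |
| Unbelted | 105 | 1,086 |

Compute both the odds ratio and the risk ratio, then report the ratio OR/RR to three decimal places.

0.932

Cells: a = 72, b = 3247, c = 105, d = 1086.
OR = (72·1086)/(3247·105) = 78192/340935 = 0.22935
Risk in exposed = 72/3319 = 0.02169; risk in unexposed = 105/1191 = 0.08816; RR = 0.24606
OR/RR = 0.22935 / 0.24606 = 0.93206
The outcome is rare in both groups, so OR ≈ RR (ratio near 1).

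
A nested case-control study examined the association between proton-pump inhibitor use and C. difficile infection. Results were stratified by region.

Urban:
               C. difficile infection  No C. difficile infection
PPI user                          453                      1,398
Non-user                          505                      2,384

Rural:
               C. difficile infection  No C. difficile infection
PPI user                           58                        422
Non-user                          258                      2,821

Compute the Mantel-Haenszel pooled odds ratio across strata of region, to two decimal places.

1.53

OR_MH = Σ(aᵢdᵢ/nᵢ) / Σ(bᵢcᵢ/nᵢ), where nᵢ is the stratum total.
Stratum 1 (Urban): n = 4740; a·d/n = 453·2384/4740 = 227.8380; b·c/n = 1398·505/4740 = 148.9430
Stratum 2 (Rural): n = 3559; a·d/n = 58·2821/3559 = 45.9730; b·c/n = 422·258/3559 = 30.5917
OR_MH = (227.8380 + 45.9730) / (148.9430 + 30.5917) = 273.8110 / 179.5348 = 1.52511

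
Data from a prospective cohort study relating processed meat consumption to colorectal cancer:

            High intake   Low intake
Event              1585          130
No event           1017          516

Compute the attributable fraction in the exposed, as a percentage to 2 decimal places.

Reading the table with exposure as columns: a = 1585 (High intake, case), b = 1017 (High intake, non-case), c = 130 (Low intake, case), d = 516.
Risk in exposed = 1585/2602 = 0.60915; risk in unexposed = 130/646 = 0.20124.
RR = 0.60915/0.20124 = 3.02699
AR% = (RR − 1)/RR × 100 = (3.02699 − 1)/3.02699 × 100 = 66.9639%

66.96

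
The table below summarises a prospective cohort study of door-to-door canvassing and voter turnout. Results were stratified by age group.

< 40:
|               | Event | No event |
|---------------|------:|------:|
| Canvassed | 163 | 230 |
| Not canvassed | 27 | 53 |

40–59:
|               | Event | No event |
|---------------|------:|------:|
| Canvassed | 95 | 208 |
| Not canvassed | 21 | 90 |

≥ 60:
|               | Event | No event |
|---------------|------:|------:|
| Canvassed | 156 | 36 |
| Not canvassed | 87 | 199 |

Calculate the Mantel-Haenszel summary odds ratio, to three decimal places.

3.436

OR_MH = Σ(aᵢdᵢ/nᵢ) / Σ(bᵢcᵢ/nᵢ), where nᵢ is the stratum total.
Stratum 1 (< 40): n = 473; a·d/n = 163·53/473 = 18.2643; b·c/n = 230·27/473 = 13.1290
Stratum 2 (40–59): n = 414; a·d/n = 95·90/414 = 20.6522; b·c/n = 208·21/414 = 10.5507
Stratum 3 (≥ 60): n = 478; a·d/n = 156·199/478 = 64.9456; b·c/n = 36·87/478 = 6.5523
OR_MH = (18.2643 + 20.6522 + 64.9456) / (13.1290 + 10.5507 + 6.5523) = 103.8621 / 30.2320 = 3.43550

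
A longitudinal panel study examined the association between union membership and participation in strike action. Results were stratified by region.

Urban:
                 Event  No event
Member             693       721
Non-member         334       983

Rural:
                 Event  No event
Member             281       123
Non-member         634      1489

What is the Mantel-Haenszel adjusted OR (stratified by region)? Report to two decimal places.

OR_MH = Σ(aᵢdᵢ/nᵢ) / Σ(bᵢcᵢ/nᵢ), where nᵢ is the stratum total.
Stratum 1 (Urban): n = 2731; a·d/n = 693·983/2731 = 249.4394; b·c/n = 721·334/2731 = 88.1780
Stratum 2 (Rural): n = 2527; a·d/n = 281·1489/2527 = 165.5754; b·c/n = 123·634/2527 = 30.8595
OR_MH = (249.4394 + 165.5754) / (88.1780 + 30.8595) = 415.0148 / 119.0375 = 3.48642

3.49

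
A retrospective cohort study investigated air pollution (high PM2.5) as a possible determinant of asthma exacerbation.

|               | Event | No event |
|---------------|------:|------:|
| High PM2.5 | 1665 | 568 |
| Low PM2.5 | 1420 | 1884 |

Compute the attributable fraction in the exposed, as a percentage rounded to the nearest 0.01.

Cells: a = 1665, b = 568, c = 1420, d = 1884.
Risk in exposed = 1665/2233 = 0.74563; risk in unexposed = 1420/3304 = 0.42978.
RR = 0.74563/0.42978 = 1.73491
AR% = (RR − 1)/RR × 100 = (1.73491 − 1)/1.73491 × 100 = 42.3602%

42.36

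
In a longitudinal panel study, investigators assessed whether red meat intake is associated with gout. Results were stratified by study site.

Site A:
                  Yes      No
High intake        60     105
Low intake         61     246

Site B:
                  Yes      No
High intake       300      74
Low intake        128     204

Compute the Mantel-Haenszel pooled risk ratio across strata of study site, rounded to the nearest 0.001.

RR_MH = Σ(aᵢ·n₀ᵢ/nᵢ) / Σ(cᵢ·n₁ᵢ/nᵢ), with n₁ᵢ = aᵢ+bᵢ (exposed), n₀ᵢ = cᵢ+dᵢ (unexposed), nᵢ = n₁ᵢ+n₀ᵢ.
Stratum 1 (Site A): n₁ = 165, n₀ = 307, n = 472; a·n₀/n = 60·307/472 = 39.0254; c·n₁/n = 61·165/472 = 21.3242
Stratum 2 (Site B): n₁ = 374, n₀ = 332, n = 706; a·n₀/n = 300·332/706 = 141.0765; c·n₁/n = 128·374/706 = 67.8074
RR_MH = (39.0254 + 141.0765) / (21.3242 + 67.8074) = 180.1019 / 89.1315 = 2.02063

2.021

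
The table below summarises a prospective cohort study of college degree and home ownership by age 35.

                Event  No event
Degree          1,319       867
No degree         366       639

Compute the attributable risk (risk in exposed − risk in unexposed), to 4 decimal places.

0.2392

Cells: a = 1319, b = 867, c = 366, d = 639.
Risk in exposed = 1319/2186 = 0.603385; risk in unexposed = 366/1005 = 0.364179.
Risk difference = 0.603385 − 0.364179 = 0.239206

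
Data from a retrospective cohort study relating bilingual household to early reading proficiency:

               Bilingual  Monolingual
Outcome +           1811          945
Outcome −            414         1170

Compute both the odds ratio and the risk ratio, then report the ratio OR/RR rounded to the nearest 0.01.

Reading the table with exposure as columns: a = 1811 (Bilingual, case), b = 414 (Bilingual, non-case), c = 945 (Monolingual, case), d = 1170.
OR = (1811·1170)/(414·945) = 2118870/391230 = 5.41592
Risk in exposed = 1811/2225 = 0.81393; risk in unexposed = 945/2115 = 0.44681; RR = 1.82166
OR/RR = 5.41592 / 1.82166 = 2.97307
The outcome is not rare, so the OR lies further from 1 than the RR.

2.97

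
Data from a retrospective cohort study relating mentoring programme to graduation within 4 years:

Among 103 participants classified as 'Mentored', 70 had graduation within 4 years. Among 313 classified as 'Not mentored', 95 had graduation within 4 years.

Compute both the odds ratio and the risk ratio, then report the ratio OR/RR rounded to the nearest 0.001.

From the description: a = 70, b = 33, c = 95, d = 218.
OR = (70·218)/(33·95) = 15260/3135 = 4.86762
Risk in exposed = 70/103 = 0.67961; risk in unexposed = 95/313 = 0.30351; RR = 2.23914
OR/RR = 4.86762 / 2.23914 = 2.17388
The outcome is not rare, so the OR lies further from 1 than the RR.

2.174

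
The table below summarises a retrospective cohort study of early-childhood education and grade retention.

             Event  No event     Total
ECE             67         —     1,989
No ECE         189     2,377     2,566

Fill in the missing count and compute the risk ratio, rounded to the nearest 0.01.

0.46

The missing cell is in the exposed row: 1989 − 67 = 1922.
So a = 67, b = 1922, c = 189, d = 2377.
RR = [a/(a+b)] / [c/(c+d)] = (67/1989) / (189/2566) = 0.03369/0.07366 = 0.45734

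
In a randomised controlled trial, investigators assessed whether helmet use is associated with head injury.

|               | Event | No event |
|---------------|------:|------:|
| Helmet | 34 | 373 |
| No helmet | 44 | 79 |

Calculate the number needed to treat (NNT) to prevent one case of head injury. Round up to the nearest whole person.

4

Risk in treated group = 34/407 = 0.08354; risk in control = 44/123 = 0.35772.
Absolute risk reduction = 0.35772 − 0.08354 = 0.27419
NNT = 1 / ARR = 1 / 0.27419 = 3.647 → round up → 4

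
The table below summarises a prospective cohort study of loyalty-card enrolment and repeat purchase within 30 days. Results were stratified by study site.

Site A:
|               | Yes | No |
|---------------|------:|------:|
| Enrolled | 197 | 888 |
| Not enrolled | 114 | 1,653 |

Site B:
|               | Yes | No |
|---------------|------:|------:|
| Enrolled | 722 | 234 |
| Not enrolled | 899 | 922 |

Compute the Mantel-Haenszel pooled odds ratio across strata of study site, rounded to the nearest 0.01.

OR_MH = Σ(aᵢdᵢ/nᵢ) / Σ(bᵢcᵢ/nᵢ), where nᵢ is the stratum total.
Stratum 1 (Site A): n = 2852; a·d/n = 197·1653/2852 = 114.1799; b·c/n = 888·114/2852 = 35.4951
Stratum 2 (Site B): n = 2777; a·d/n = 722·922/2777 = 239.7134; b·c/n = 234·899/2777 = 75.7530
OR_MH = (114.1799 + 239.7134) / (35.4951 + 75.7530) = 353.8932 / 111.2481 = 3.18112

3.18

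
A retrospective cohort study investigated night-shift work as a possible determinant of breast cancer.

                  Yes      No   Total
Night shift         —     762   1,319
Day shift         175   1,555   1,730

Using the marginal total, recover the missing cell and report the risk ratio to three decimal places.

4.175

The missing cell is in the exposed row: 1319 − 762 = 557.
So a = 557, b = 762, c = 175, d = 1555.
RR = [a/(a+b)] / [c/(c+d)] = (557/1319) / (175/1730) = 0.42229/0.10116 = 4.17463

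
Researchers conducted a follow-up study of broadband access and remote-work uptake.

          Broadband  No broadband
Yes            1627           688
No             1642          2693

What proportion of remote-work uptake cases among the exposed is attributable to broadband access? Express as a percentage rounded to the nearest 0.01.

59.11

Reading the table with exposure as columns: a = 1627 (Broadband, case), b = 1642 (Broadband, non-case), c = 688 (No broadband, case), d = 2693.
Risk in exposed = 1627/3269 = 0.49771; risk in unexposed = 688/3381 = 0.20349.
RR = 0.49771/0.20349 = 2.44585
AR% = (RR − 1)/RR × 100 = (2.44585 − 1)/2.44585 × 100 = 59.1144%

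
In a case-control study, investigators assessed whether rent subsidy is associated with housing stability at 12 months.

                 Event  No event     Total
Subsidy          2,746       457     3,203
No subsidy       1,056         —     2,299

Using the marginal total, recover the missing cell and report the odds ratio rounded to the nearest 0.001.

7.073

The missing cell is in the unexposed row: 2299 − 1056 = 1243.
So a = 2746, b = 457, c = 1056, d = 1243.
OR = (a·d)/(b·c) = (2746 × 1243) / (457 × 1056) = 3413278 / 482592 = 7.07280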